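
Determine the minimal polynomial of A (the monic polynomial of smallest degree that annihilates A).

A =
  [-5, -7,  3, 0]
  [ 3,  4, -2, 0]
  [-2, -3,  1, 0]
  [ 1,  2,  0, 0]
x^3

The characteristic polynomial is χ_A(x) = x^4, so the eigenvalues are known. The minimal polynomial is
  m_A(x) = Π_λ (x − λ)^{k_λ}
where k_λ is the size of the *largest* Jordan block for λ (equivalently, the smallest k with (A − λI)^k v = 0 for every generalised eigenvector v of λ).

  λ = 0: largest Jordan block has size 3, contributing (x − 0)^3

So m_A(x) = x^3 = x^3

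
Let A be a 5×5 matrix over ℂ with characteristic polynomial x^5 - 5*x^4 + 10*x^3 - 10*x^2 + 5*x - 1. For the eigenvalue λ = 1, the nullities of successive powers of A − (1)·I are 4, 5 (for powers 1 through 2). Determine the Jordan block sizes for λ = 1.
Block sizes for λ = 1: [2, 1, 1, 1]

From the dimensions of kernels of powers, the number of Jordan blocks of size at least j is d_j − d_{j−1} where d_j = dim ker(N^j) (with d_0 = 0). Computing the differences gives [4, 1].
The number of blocks of size exactly k is (#blocks of size ≥ k) − (#blocks of size ≥ k + 1), so the partition is: 3 block(s) of size 1, 1 block(s) of size 2.
In nonincreasing order the block sizes are [2, 1, 1, 1].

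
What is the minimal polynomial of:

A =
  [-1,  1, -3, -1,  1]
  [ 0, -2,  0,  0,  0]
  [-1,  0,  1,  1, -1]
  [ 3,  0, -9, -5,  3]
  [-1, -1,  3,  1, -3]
x^2 + 4*x + 4

The characteristic polynomial is χ_A(x) = (x + 2)^5, so the eigenvalues are known. The minimal polynomial is
  m_A(x) = Π_λ (x − λ)^{k_λ}
where k_λ is the size of the *largest* Jordan block for λ (equivalently, the smallest k with (A − λI)^k v = 0 for every generalised eigenvector v of λ).

  λ = -2: largest Jordan block has size 2, contributing (x + 2)^2

So m_A(x) = (x + 2)^2 = x^2 + 4*x + 4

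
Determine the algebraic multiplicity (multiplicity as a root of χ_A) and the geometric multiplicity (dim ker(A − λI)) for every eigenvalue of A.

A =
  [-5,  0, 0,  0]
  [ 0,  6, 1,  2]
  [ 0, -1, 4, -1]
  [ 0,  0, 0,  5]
λ = -5: alg = 1, geom = 1; λ = 5: alg = 3, geom = 1

Step 1 — factor the characteristic polynomial to read off the algebraic multiplicities:
  χ_A(x) = (x - 5)^3*(x + 5)

Step 2 — compute geometric multiplicities via the rank-nullity identity g(λ) = n − rank(A − λI):
  rank(A − (-5)·I) = 3, so dim ker(A − (-5)·I) = n − 3 = 1
  rank(A − (5)·I) = 3, so dim ker(A − (5)·I) = n − 3 = 1

Summary:
  λ = -5: algebraic multiplicity = 1, geometric multiplicity = 1
  λ = 5: algebraic multiplicity = 3, geometric multiplicity = 1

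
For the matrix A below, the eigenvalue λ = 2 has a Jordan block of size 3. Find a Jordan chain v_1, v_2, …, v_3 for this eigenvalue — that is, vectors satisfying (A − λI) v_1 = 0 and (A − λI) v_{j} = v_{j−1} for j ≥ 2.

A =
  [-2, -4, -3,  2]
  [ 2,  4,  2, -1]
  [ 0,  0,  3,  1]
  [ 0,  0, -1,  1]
A Jordan chain for λ = 2 of length 3:
v_1 = (-1, 1, 0, 0)ᵀ
v_2 = (-3, 2, 1, -1)ᵀ
v_3 = (0, 0, 1, 0)ᵀ

Let N = A − (2)·I. We want v_3 with N^3 v_3 = 0 but N^2 v_3 ≠ 0; then v_{j-1} := N · v_j for j = 3, …, 2.

Pick v_3 = (0, 0, 1, 0)ᵀ.
Then v_2 = N · v_3 = (-3, 2, 1, -1)ᵀ.
Then v_1 = N · v_2 = (-1, 1, 0, 0)ᵀ.

Sanity check: (A − (2)·I) v_1 = (0, 0, 0, 0)ᵀ = 0. ✓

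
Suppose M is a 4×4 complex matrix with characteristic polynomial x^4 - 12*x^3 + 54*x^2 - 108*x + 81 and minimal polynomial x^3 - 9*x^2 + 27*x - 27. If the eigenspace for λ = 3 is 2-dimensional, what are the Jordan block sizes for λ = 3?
Block sizes for λ = 3: [3, 1]

Step 1 — from the characteristic polynomial, algebraic multiplicity of λ = 3 is 4. From dim ker(M − (3)·I) = 2, there are exactly 2 Jordan blocks for λ = 3.
Step 2 — from the minimal polynomial, the factor (x − 3)^3 tells us the largest block for λ = 3 has size 3.
Step 3 — with total size 4, 2 blocks, and largest block 3, the block sizes (in nonincreasing order) are [3, 1].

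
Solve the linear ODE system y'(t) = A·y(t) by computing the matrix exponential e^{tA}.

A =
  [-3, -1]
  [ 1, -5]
e^{tA} =
  [t*exp(-4*t) + exp(-4*t), -t*exp(-4*t)]
  [t*exp(-4*t), -t*exp(-4*t) + exp(-4*t)]

Strategy: write A = P · J · P⁻¹ where J is a Jordan canonical form, so e^{tA} = P · e^{tJ} · P⁻¹, and e^{tJ} can be computed block-by-block.

A has Jordan form
J =
  [-4,  1]
  [ 0, -4]
(up to reordering of blocks).

Per-block formulas:
  For a 2×2 Jordan block J_2(-4): exp(t · J_2(-4)) = e^(-4t)·(I + t·N), where N is the 2×2 nilpotent shift.

After assembling e^{tJ} and conjugating by P, we get:

e^{tA} =
  [t*exp(-4*t) + exp(-4*t), -t*exp(-4*t)]
  [t*exp(-4*t), -t*exp(-4*t) + exp(-4*t)]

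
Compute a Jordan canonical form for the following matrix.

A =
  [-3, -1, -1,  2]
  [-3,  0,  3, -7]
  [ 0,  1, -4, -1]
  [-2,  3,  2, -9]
J_3(-4) ⊕ J_1(-4)

The characteristic polynomial is
  det(x·I − A) = x^4 + 16*x^3 + 96*x^2 + 256*x + 256 = (x + 4)^4

Eigenvalues and multiplicities (the geometric multiplicity of λ is n − rank(A − λI), which equals the number of Jordan blocks for λ):
  λ = -4: algebraic multiplicity = 4, geometric multiplicity = 2

Determining the block sizes for each eigenvalue:
  λ = -4: with am = 4 and gm = 2, the partition is not yet determined (e.g. several partitions of 4 into 2 parts exist). Let N = A − (-4)·I. Computing rank(N^1) = 2, rank(N^2) = 1, rank(N^3) = 0; the number of blocks of size ≥ j is rank(N^{j−1}) − rank(N^j), giving [2, 1, 1]. So we have 1 block(s) of size 3, 1 block(s) of size 1 → block sizes [3, 1]

Assembling the blocks gives a Jordan form
J =
  [-4,  1,  0,  0]
  [ 0, -4,  1,  0]
  [ 0,  0, -4,  0]
  [ 0,  0,  0, -4]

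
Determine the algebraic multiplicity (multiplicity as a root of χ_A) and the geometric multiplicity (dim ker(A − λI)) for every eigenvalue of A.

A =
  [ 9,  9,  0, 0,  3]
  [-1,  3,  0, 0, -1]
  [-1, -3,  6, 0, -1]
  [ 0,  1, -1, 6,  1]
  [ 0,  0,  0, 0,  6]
λ = 6: alg = 5, geom = 3

Step 1 — factor the characteristic polynomial to read off the algebraic multiplicities:
  χ_A(x) = (x - 6)^5

Step 2 — compute geometric multiplicities via the rank-nullity identity g(λ) = n − rank(A − λI):
  rank(A − (6)·I) = 2, so dim ker(A − (6)·I) = n − 2 = 3

Summary:
  λ = 6: algebraic multiplicity = 5, geometric multiplicity = 3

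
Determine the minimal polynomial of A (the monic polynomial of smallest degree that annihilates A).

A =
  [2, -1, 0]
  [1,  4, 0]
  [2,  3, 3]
x^3 - 9*x^2 + 27*x - 27

The characteristic polynomial is χ_A(x) = (x - 3)^3, so the eigenvalues are known. The minimal polynomial is
  m_A(x) = Π_λ (x − λ)^{k_λ}
where k_λ is the size of the *largest* Jordan block for λ (equivalently, the smallest k with (A − λI)^k v = 0 for every generalised eigenvector v of λ).

  λ = 3: largest Jordan block has size 3, contributing (x − 3)^3

So m_A(x) = (x - 3)^3 = x^3 - 9*x^2 + 27*x - 27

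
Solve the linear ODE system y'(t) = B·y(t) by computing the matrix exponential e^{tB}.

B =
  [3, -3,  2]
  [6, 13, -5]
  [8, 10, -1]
e^{tB} =
  [t^2*exp(5*t) - 2*t*exp(5*t) + exp(5*t), t^2*exp(5*t) - 3*t*exp(5*t), -t^2*exp(5*t)/2 + 2*t*exp(5*t)]
  [-2*t^2*exp(5*t) + 6*t*exp(5*t), -2*t^2*exp(5*t) + 8*t*exp(5*t) + exp(5*t), t^2*exp(5*t) - 5*t*exp(5*t)]
  [-2*t^2*exp(5*t) + 8*t*exp(5*t), -2*t^2*exp(5*t) + 10*t*exp(5*t), t^2*exp(5*t) - 6*t*exp(5*t) + exp(5*t)]

Strategy: write B = P · J · P⁻¹ where J is a Jordan canonical form, so e^{tB} = P · e^{tJ} · P⁻¹, and e^{tJ} can be computed block-by-block.

B has Jordan form
J =
  [5, 1, 0]
  [0, 5, 1]
  [0, 0, 5]
(up to reordering of blocks).

Per-block formulas:
  For a 3×3 Jordan block J_3(5): exp(t · J_3(5)) = e^(5t)·(I + t·N + (t^2/2)·N^2), where N is the 3×3 nilpotent shift.

After assembling e^{tJ} and conjugating by P, we get:

e^{tB} =
  [t^2*exp(5*t) - 2*t*exp(5*t) + exp(5*t), t^2*exp(5*t) - 3*t*exp(5*t), -t^2*exp(5*t)/2 + 2*t*exp(5*t)]
  [-2*t^2*exp(5*t) + 6*t*exp(5*t), -2*t^2*exp(5*t) + 8*t*exp(5*t) + exp(5*t), t^2*exp(5*t) - 5*t*exp(5*t)]
  [-2*t^2*exp(5*t) + 8*t*exp(5*t), -2*t^2*exp(5*t) + 10*t*exp(5*t), t^2*exp(5*t) - 6*t*exp(5*t) + exp(5*t)]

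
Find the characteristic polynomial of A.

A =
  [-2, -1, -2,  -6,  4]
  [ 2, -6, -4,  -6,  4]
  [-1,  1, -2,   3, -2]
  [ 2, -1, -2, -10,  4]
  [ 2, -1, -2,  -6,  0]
x^5 + 20*x^4 + 160*x^3 + 640*x^2 + 1280*x + 1024

Expanding det(x·I − A) (e.g. by cofactor expansion or by noting that A is similar to its Jordan form J, which has the same characteristic polynomial as A) gives
  χ_A(x) = x^5 + 20*x^4 + 160*x^3 + 640*x^2 + 1280*x + 1024
which factors as (x + 4)^5. The eigenvalues (with algebraic multiplicities) are λ = -4 with multiplicity 5.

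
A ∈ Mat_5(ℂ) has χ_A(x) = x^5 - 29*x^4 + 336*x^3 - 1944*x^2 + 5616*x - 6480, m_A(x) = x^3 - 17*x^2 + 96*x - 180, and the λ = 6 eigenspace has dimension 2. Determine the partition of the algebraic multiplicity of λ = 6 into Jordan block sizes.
Block sizes for λ = 6: [2, 2]

Step 1 — from the characteristic polynomial, algebraic multiplicity of λ = 6 is 4. From dim ker(A − (6)·I) = 2, there are exactly 2 Jordan blocks for λ = 6.
Step 2 — from the minimal polynomial, the factor (x − 6)^2 tells us the largest block for λ = 6 has size 2.
Step 3 — with total size 4, 2 blocks, and largest block 2, the block sizes (in nonincreasing order) are [2, 2].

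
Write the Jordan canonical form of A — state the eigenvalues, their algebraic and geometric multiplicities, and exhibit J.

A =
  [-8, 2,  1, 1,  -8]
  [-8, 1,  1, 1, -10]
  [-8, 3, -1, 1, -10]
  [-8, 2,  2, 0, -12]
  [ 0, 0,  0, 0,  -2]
J_3(-2) ⊕ J_1(-2) ⊕ J_1(-2)

The characteristic polynomial is
  det(x·I − A) = x^5 + 10*x^4 + 40*x^3 + 80*x^2 + 80*x + 32 = (x + 2)^5

Eigenvalues and multiplicities (the geometric multiplicity of λ is n − rank(A − λI), which equals the number of Jordan blocks for λ):
  λ = -2: algebraic multiplicity = 5, geometric multiplicity = 3

Determining the block sizes for each eigenvalue:
  λ = -2: with am = 5 and gm = 3, the partition is not yet determined (e.g. several partitions of 5 into 3 parts exist). Let N = A − (-2)·I. Computing rank(N^1) = 2, rank(N^2) = 1, rank(N^3) = 0; the number of blocks of size ≥ j is rank(N^{j−1}) − rank(N^j), giving [3, 1, 1]. So we have 1 block(s) of size 3, 2 block(s) of size 1 → block sizes [3, 1, 1]

Assembling the blocks gives a Jordan form
J =
  [-2,  1,  0,  0,  0]
  [ 0, -2,  1,  0,  0]
  [ 0,  0, -2,  0,  0]
  [ 0,  0,  0, -2,  0]
  [ 0,  0,  0,  0, -2]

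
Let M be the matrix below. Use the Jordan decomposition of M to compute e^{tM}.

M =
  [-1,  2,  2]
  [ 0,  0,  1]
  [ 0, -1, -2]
e^{tM} =
  [exp(-t), 2*t*exp(-t), 2*t*exp(-t)]
  [0, t*exp(-t) + exp(-t), t*exp(-t)]
  [0, -t*exp(-t), -t*exp(-t) + exp(-t)]

Strategy: write M = P · J · P⁻¹ where J is a Jordan canonical form, so e^{tM} = P · e^{tJ} · P⁻¹, and e^{tJ} can be computed block-by-block.

M has Jordan form
J =
  [-1,  1,  0]
  [ 0, -1,  0]
  [ 0,  0, -1]
(up to reordering of blocks).

Per-block formulas:
  For a 1×1 block at λ = -1: exp(t · [-1]) = [e^(-1t)].
  For a 2×2 Jordan block J_2(-1): exp(t · J_2(-1)) = e^(-1t)·(I + t·N), where N is the 2×2 nilpotent shift.

After assembling e^{tJ} and conjugating by P, we get:

e^{tM} =
  [exp(-t), 2*t*exp(-t), 2*t*exp(-t)]
  [0, t*exp(-t) + exp(-t), t*exp(-t)]
  [0, -t*exp(-t), -t*exp(-t) + exp(-t)]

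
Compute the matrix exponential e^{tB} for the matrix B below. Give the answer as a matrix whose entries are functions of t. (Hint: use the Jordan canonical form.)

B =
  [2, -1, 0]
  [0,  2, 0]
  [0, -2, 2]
e^{tB} =
  [exp(2*t), -t*exp(2*t), 0]
  [0, exp(2*t), 0]
  [0, -2*t*exp(2*t), exp(2*t)]

Strategy: write B = P · J · P⁻¹ where J is a Jordan canonical form, so e^{tB} = P · e^{tJ} · P⁻¹, and e^{tJ} can be computed block-by-block.

B has Jordan form
J =
  [2, 1, 0]
  [0, 2, 0]
  [0, 0, 2]
(up to reordering of blocks).

Per-block formulas:
  For a 2×2 Jordan block J_2(2): exp(t · J_2(2)) = e^(2t)·(I + t·N), where N is the 2×2 nilpotent shift.
  For a 1×1 block at λ = 2: exp(t · [2]) = [e^(2t)].

After assembling e^{tJ} and conjugating by P, we get:

e^{tB} =
  [exp(2*t), -t*exp(2*t), 0]
  [0, exp(2*t), 0]
  [0, -2*t*exp(2*t), exp(2*t)]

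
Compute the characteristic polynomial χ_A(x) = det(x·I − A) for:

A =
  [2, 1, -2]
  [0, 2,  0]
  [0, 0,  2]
x^3 - 6*x^2 + 12*x - 8

Expanding det(x·I − A) (e.g. by cofactor expansion or by noting that A is similar to its Jordan form J, which has the same characteristic polynomial as A) gives
  χ_A(x) = x^3 - 6*x^2 + 12*x - 8
which factors as (x - 2)^3. The eigenvalues (with algebraic multiplicities) are λ = 2 with multiplicity 3.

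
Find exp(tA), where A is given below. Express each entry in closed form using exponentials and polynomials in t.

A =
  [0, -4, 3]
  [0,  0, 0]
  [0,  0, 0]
e^{tA} =
  [1, -4*t, 3*t]
  [0, 1, 0]
  [0, 0, 1]

Strategy: write A = P · J · P⁻¹ where J is a Jordan canonical form, so e^{tA} = P · e^{tJ} · P⁻¹, and e^{tJ} can be computed block-by-block.

A has Jordan form
J =
  [0, 1, 0]
  [0, 0, 0]
  [0, 0, 0]
(up to reordering of blocks).

Per-block formulas:
  For a 2×2 Jordan block J_2(0): exp(t · J_2(0)) = e^(0t)·(I + t·N), where N is the 2×2 nilpotent shift.
  For a 1×1 block at λ = 0: exp(t · [0]) = [e^(0t)].

After assembling e^{tJ} and conjugating by P, we get:

e^{tA} =
  [1, -4*t, 3*t]
  [0, 1, 0]
  [0, 0, 1]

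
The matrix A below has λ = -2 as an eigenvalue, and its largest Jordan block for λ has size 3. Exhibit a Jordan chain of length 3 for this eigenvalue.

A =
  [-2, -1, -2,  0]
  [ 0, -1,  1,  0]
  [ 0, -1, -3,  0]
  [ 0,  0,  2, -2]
A Jordan chain for λ = -2 of length 3:
v_1 = (1, 0, 0, -2)ᵀ
v_2 = (-1, 1, -1, 0)ᵀ
v_3 = (0, 1, 0, 0)ᵀ

Let N = A − (-2)·I. We want v_3 with N^3 v_3 = 0 but N^2 v_3 ≠ 0; then v_{j-1} := N · v_j for j = 3, …, 2.

Pick v_3 = (0, 1, 0, 0)ᵀ.
Then v_2 = N · v_3 = (-1, 1, -1, 0)ᵀ.
Then v_1 = N · v_2 = (1, 0, 0, -2)ᵀ.

Sanity check: (A − (-2)·I) v_1 = (0, 0, 0, 0)ᵀ = 0. ✓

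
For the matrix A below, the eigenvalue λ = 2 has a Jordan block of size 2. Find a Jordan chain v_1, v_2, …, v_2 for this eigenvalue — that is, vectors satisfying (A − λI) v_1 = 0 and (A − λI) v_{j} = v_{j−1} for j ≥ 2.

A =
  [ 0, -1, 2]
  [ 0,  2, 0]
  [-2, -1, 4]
A Jordan chain for λ = 2 of length 2:
v_1 = (-2, 0, -2)ᵀ
v_2 = (1, 0, 0)ᵀ

Let N = A − (2)·I. We want v_2 with N^2 v_2 = 0 but N^1 v_2 ≠ 0; then v_{j-1} := N · v_j for j = 2, …, 2.

Pick v_2 = (1, 0, 0)ᵀ.
Then v_1 = N · v_2 = (-2, 0, -2)ᵀ.

Sanity check: (A − (2)·I) v_1 = (0, 0, 0)ᵀ = 0. ✓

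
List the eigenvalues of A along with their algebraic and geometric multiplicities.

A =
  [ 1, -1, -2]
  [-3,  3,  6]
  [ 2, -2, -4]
λ = 0: alg = 3, geom = 2

Step 1 — factor the characteristic polynomial to read off the algebraic multiplicities:
  χ_A(x) = x^3

Step 2 — compute geometric multiplicities via the rank-nullity identity g(λ) = n − rank(A − λI):
  rank(A − (0)·I) = 1, so dim ker(A − (0)·I) = n − 1 = 2

Summary:
  λ = 0: algebraic multiplicity = 3, geometric multiplicity = 2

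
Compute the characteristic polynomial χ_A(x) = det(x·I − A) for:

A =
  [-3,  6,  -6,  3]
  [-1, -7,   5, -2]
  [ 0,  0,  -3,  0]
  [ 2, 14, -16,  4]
x^4 + 9*x^3 + 27*x^2 + 27*x

Expanding det(x·I − A) (e.g. by cofactor expansion or by noting that A is similar to its Jordan form J, which has the same characteristic polynomial as A) gives
  χ_A(x) = x^4 + 9*x^3 + 27*x^2 + 27*x
which factors as x*(x + 3)^3. The eigenvalues (with algebraic multiplicities) are λ = -3 with multiplicity 3, λ = 0 with multiplicity 1.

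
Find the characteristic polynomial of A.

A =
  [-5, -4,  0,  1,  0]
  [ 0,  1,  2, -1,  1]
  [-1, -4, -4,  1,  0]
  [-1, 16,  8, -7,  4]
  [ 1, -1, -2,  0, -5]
x^5 + 20*x^4 + 160*x^3 + 640*x^2 + 1280*x + 1024

Expanding det(x·I − A) (e.g. by cofactor expansion or by noting that A is similar to its Jordan form J, which has the same characteristic polynomial as A) gives
  χ_A(x) = x^5 + 20*x^4 + 160*x^3 + 640*x^2 + 1280*x + 1024
which factors as (x + 4)^5. The eigenvalues (with algebraic multiplicities) are λ = -4 with multiplicity 5.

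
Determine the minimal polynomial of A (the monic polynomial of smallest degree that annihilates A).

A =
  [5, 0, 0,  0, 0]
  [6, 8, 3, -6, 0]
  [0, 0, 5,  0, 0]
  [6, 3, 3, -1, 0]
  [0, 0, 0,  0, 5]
x^2 - 7*x + 10

The characteristic polynomial is χ_A(x) = (x - 5)^4*(x - 2), so the eigenvalues are known. The minimal polynomial is
  m_A(x) = Π_λ (x − λ)^{k_λ}
where k_λ is the size of the *largest* Jordan block for λ (equivalently, the smallest k with (A − λI)^k v = 0 for every generalised eigenvector v of λ).

  λ = 2: largest Jordan block has size 1, contributing (x − 2)
  λ = 5: largest Jordan block has size 1, contributing (x − 5)

So m_A(x) = (x - 5)*(x - 2) = x^2 - 7*x + 10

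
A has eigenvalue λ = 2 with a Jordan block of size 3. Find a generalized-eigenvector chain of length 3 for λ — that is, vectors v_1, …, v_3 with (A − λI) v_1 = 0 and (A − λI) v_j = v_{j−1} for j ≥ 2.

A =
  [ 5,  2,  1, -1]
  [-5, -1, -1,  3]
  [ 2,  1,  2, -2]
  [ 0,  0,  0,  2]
A Jordan chain for λ = 2 of length 3:
v_1 = (1, -2, 1, 0)ᵀ
v_2 = (3, -5, 2, 0)ᵀ
v_3 = (1, 0, 0, 0)ᵀ

Let N = A − (2)·I. We want v_3 with N^3 v_3 = 0 but N^2 v_3 ≠ 0; then v_{j-1} := N · v_j for j = 3, …, 2.

Pick v_3 = (1, 0, 0, 0)ᵀ.
Then v_2 = N · v_3 = (3, -5, 2, 0)ᵀ.
Then v_1 = N · v_2 = (1, -2, 1, 0)ᵀ.

Sanity check: (A − (2)·I) v_1 = (0, 0, 0, 0)ᵀ = 0. ✓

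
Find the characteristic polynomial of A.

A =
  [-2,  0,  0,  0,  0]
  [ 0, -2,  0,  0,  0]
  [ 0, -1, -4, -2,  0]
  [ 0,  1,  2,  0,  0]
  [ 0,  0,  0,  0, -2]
x^5 + 10*x^4 + 40*x^3 + 80*x^2 + 80*x + 32

Expanding det(x·I − A) (e.g. by cofactor expansion or by noting that A is similar to its Jordan form J, which has the same characteristic polynomial as A) gives
  χ_A(x) = x^5 + 10*x^4 + 40*x^3 + 80*x^2 + 80*x + 32
which factors as (x + 2)^5. The eigenvalues (with algebraic multiplicities) are λ = -2 with multiplicity 5.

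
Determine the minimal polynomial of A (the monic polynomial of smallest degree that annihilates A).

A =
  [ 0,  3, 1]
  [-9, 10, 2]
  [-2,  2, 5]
x^3 - 15*x^2 + 75*x - 125

The characteristic polynomial is χ_A(x) = (x - 5)^3, so the eigenvalues are known. The minimal polynomial is
  m_A(x) = Π_λ (x − λ)^{k_λ}
where k_λ is the size of the *largest* Jordan block for λ (equivalently, the smallest k with (A − λI)^k v = 0 for every generalised eigenvector v of λ).

  λ = 5: largest Jordan block has size 3, contributing (x − 5)^3

So m_A(x) = (x - 5)^3 = x^3 - 15*x^2 + 75*x - 125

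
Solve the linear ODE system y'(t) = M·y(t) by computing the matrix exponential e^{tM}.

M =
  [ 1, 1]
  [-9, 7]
e^{tM} =
  [-3*t*exp(4*t) + exp(4*t), t*exp(4*t)]
  [-9*t*exp(4*t), 3*t*exp(4*t) + exp(4*t)]

Strategy: write M = P · J · P⁻¹ where J is a Jordan canonical form, so e^{tM} = P · e^{tJ} · P⁻¹, and e^{tJ} can be computed block-by-block.

M has Jordan form
J =
  [4, 1]
  [0, 4]
(up to reordering of blocks).

Per-block formulas:
  For a 2×2 Jordan block J_2(4): exp(t · J_2(4)) = e^(4t)·(I + t·N), where N is the 2×2 nilpotent shift.

After assembling e^{tJ} and conjugating by P, we get:

e^{tM} =
  [-3*t*exp(4*t) + exp(4*t), t*exp(4*t)]
  [-9*t*exp(4*t), 3*t*exp(4*t) + exp(4*t)]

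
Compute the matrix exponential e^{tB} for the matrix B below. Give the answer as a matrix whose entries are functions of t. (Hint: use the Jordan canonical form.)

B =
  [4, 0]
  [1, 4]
e^{tB} =
  [exp(4*t), 0]
  [t*exp(4*t), exp(4*t)]

Strategy: write B = P · J · P⁻¹ where J is a Jordan canonical form, so e^{tB} = P · e^{tJ} · P⁻¹, and e^{tJ} can be computed block-by-block.

B has Jordan form
J =
  [4, 1]
  [0, 4]
(up to reordering of blocks).

Per-block formulas:
  For a 2×2 Jordan block J_2(4): exp(t · J_2(4)) = e^(4t)·(I + t·N), where N is the 2×2 nilpotent shift.

After assembling e^{tJ} and conjugating by P, we get:

e^{tB} =
  [exp(4*t), 0]
  [t*exp(4*t), exp(4*t)]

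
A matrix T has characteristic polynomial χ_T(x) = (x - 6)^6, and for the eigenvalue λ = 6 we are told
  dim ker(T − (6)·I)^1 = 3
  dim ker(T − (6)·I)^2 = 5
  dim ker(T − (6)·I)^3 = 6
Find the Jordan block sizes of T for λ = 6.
Block sizes for λ = 6: [3, 2, 1]

From the dimensions of kernels of powers, the number of Jordan blocks of size at least j is d_j − d_{j−1} where d_j = dim ker(N^j) (with d_0 = 0). Computing the differences gives [3, 2, 1].
The number of blocks of size exactly k is (#blocks of size ≥ k) − (#blocks of size ≥ k + 1), so the partition is: 1 block(s) of size 1, 1 block(s) of size 2, 1 block(s) of size 3.
In nonincreasing order the block sizes are [3, 2, 1].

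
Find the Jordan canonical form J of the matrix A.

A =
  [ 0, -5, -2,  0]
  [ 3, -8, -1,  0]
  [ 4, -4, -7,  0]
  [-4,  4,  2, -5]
J_3(-5) ⊕ J_1(-5)

The characteristic polynomial is
  det(x·I − A) = x^4 + 20*x^3 + 150*x^2 + 500*x + 625 = (x + 5)^4

Eigenvalues and multiplicities (the geometric multiplicity of λ is n − rank(A − λI), which equals the number of Jordan blocks for λ):
  λ = -5: algebraic multiplicity = 4, geometric multiplicity = 2

Determining the block sizes for each eigenvalue:
  λ = -5: with am = 4 and gm = 2, the partition is not yet determined (e.g. several partitions of 4 into 2 parts exist). Let N = A − (-5)·I. Computing rank(N^1) = 2, rank(N^2) = 1, rank(N^3) = 0; the number of blocks of size ≥ j is rank(N^{j−1}) − rank(N^j), giving [2, 1, 1]. So we have 1 block(s) of size 3, 1 block(s) of size 1 → block sizes [3, 1]

Assembling the blocks gives a Jordan form
J =
  [-5,  1,  0,  0]
  [ 0, -5,  1,  0]
  [ 0,  0, -5,  0]
  [ 0,  0,  0, -5]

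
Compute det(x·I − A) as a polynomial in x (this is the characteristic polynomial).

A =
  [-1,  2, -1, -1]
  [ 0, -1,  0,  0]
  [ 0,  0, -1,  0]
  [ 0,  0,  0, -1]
x^4 + 4*x^3 + 6*x^2 + 4*x + 1

Expanding det(x·I − A) (e.g. by cofactor expansion or by noting that A is similar to its Jordan form J, which has the same characteristic polynomial as A) gives
  χ_A(x) = x^4 + 4*x^3 + 6*x^2 + 4*x + 1
which factors as (x + 1)^4. The eigenvalues (with algebraic multiplicities) are λ = -1 with multiplicity 4.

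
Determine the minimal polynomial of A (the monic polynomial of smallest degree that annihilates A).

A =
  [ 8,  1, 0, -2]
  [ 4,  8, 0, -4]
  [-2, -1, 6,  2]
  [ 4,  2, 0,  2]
x^2 - 12*x + 36

The characteristic polynomial is χ_A(x) = (x - 6)^4, so the eigenvalues are known. The minimal polynomial is
  m_A(x) = Π_λ (x − λ)^{k_λ}
where k_λ is the size of the *largest* Jordan block for λ (equivalently, the smallest k with (A − λI)^k v = 0 for every generalised eigenvector v of λ).

  λ = 6: largest Jordan block has size 2, contributing (x − 6)^2

So m_A(x) = (x - 6)^2 = x^2 - 12*x + 36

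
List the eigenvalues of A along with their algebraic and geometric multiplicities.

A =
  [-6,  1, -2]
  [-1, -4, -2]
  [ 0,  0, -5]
λ = -5: alg = 3, geom = 2

Step 1 — factor the characteristic polynomial to read off the algebraic multiplicities:
  χ_A(x) = (x + 5)^3

Step 2 — compute geometric multiplicities via the rank-nullity identity g(λ) = n − rank(A − λI):
  rank(A − (-5)·I) = 1, so dim ker(A − (-5)·I) = n − 1 = 2

Summary:
  λ = -5: algebraic multiplicity = 3, geometric multiplicity = 2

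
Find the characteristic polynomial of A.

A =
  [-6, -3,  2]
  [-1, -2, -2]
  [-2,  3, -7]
x^3 + 15*x^2 + 75*x + 125

Expanding det(x·I − A) (e.g. by cofactor expansion or by noting that A is similar to its Jordan form J, which has the same characteristic polynomial as A) gives
  χ_A(x) = x^3 + 15*x^2 + 75*x + 125
which factors as (x + 5)^3. The eigenvalues (with algebraic multiplicities) are λ = -5 with multiplicity 3.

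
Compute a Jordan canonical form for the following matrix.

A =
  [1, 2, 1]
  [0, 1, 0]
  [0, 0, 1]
J_2(1) ⊕ J_1(1)

The characteristic polynomial is
  det(x·I − A) = x^3 - 3*x^2 + 3*x - 1 = (x - 1)^3

Eigenvalues and multiplicities (the geometric multiplicity of λ is n − rank(A − λI), which equals the number of Jordan blocks for λ):
  λ = 1: algebraic multiplicity = 3, geometric multiplicity = 2

Determining the block sizes for each eigenvalue:
  λ = 1: 2 blocks summing to 3 forces exactly one block of size 2 and the rest size 1 → block sizes [2, 1]

Assembling the blocks gives a Jordan form
J =
  [1, 1, 0]
  [0, 1, 0]
  [0, 0, 1]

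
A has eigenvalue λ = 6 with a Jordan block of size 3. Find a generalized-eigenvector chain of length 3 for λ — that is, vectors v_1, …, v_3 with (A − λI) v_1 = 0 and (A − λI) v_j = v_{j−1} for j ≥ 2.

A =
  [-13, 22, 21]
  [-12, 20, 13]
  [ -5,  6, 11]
A Jordan chain for λ = 6 of length 3:
v_1 = (-8, -5, -2)ᵀ
v_2 = (-19, -12, -5)ᵀ
v_3 = (1, 0, 0)ᵀ

Let N = A − (6)·I. We want v_3 with N^3 v_3 = 0 but N^2 v_3 ≠ 0; then v_{j-1} := N · v_j for j = 3, …, 2.

Pick v_3 = (1, 0, 0)ᵀ.
Then v_2 = N · v_3 = (-19, -12, -5)ᵀ.
Then v_1 = N · v_2 = (-8, -5, -2)ᵀ.

Sanity check: (A − (6)·I) v_1 = (0, 0, 0)ᵀ = 0. ✓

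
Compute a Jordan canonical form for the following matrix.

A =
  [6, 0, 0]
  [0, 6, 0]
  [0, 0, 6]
J_1(6) ⊕ J_1(6) ⊕ J_1(6)

The characteristic polynomial is
  det(x·I − A) = x^3 - 18*x^2 + 108*x - 216 = (x - 6)^3

Eigenvalues and multiplicities (the geometric multiplicity of λ is n − rank(A − λI), which equals the number of Jordan blocks for λ):
  λ = 6: algebraic multiplicity = 3, geometric multiplicity = 3

Determining the block sizes for each eigenvalue:
  λ = 6: gm = am = 3, so every block has size 1 → block sizes [1, 1, 1]

Assembling the blocks gives a Jordan form
J =
  [6, 0, 0]
  [0, 6, 0]
  [0, 0, 6]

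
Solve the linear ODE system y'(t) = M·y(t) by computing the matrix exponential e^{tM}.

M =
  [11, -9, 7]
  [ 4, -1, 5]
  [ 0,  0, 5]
e^{tM} =
  [6*t*exp(5*t) + exp(5*t), -9*t*exp(5*t), -3*t^2*exp(5*t)/2 + 7*t*exp(5*t)]
  [4*t*exp(5*t), -6*t*exp(5*t) + exp(5*t), -t^2*exp(5*t) + 5*t*exp(5*t)]
  [0, 0, exp(5*t)]

Strategy: write M = P · J · P⁻¹ where J is a Jordan canonical form, so e^{tM} = P · e^{tJ} · P⁻¹, and e^{tJ} can be computed block-by-block.

M has Jordan form
J =
  [5, 1, 0]
  [0, 5, 1]
  [0, 0, 5]
(up to reordering of blocks).

Per-block formulas:
  For a 3×3 Jordan block J_3(5): exp(t · J_3(5)) = e^(5t)·(I + t·N + (t^2/2)·N^2), where N is the 3×3 nilpotent shift.

After assembling e^{tJ} and conjugating by P, we get:

e^{tM} =
  [6*t*exp(5*t) + exp(5*t), -9*t*exp(5*t), -3*t^2*exp(5*t)/2 + 7*t*exp(5*t)]
  [4*t*exp(5*t), -6*t*exp(5*t) + exp(5*t), -t^2*exp(5*t) + 5*t*exp(5*t)]
  [0, 0, exp(5*t)]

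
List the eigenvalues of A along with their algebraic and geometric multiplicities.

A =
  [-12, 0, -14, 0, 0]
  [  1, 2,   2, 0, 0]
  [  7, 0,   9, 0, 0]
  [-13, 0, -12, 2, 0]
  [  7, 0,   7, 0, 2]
λ = -5: alg = 1, geom = 1; λ = 2: alg = 4, geom = 3

Step 1 — factor the characteristic polynomial to read off the algebraic multiplicities:
  χ_A(x) = (x - 2)^4*(x + 5)

Step 2 — compute geometric multiplicities via the rank-nullity identity g(λ) = n − rank(A − λI):
  rank(A − (-5)·I) = 4, so dim ker(A − (-5)·I) = n − 4 = 1
  rank(A − (2)·I) = 2, so dim ker(A − (2)·I) = n − 2 = 3

Summary:
  λ = -5: algebraic multiplicity = 1, geometric multiplicity = 1
  λ = 2: algebraic multiplicity = 4, geometric multiplicity = 3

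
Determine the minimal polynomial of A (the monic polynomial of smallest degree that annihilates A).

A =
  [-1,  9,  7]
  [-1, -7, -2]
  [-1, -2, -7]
x^3 + 15*x^2 + 75*x + 125

The characteristic polynomial is χ_A(x) = (x + 5)^3, so the eigenvalues are known. The minimal polynomial is
  m_A(x) = Π_λ (x − λ)^{k_λ}
where k_λ is the size of the *largest* Jordan block for λ (equivalently, the smallest k with (A − λI)^k v = 0 for every generalised eigenvector v of λ).

  λ = -5: largest Jordan block has size 3, contributing (x + 5)^3

So m_A(x) = (x + 5)^3 = x^3 + 15*x^2 + 75*x + 125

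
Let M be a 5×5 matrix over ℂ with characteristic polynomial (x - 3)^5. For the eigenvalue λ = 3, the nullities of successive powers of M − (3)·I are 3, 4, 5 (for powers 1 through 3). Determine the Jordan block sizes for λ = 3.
Block sizes for λ = 3: [3, 1, 1]

From the dimensions of kernels of powers, the number of Jordan blocks of size at least j is d_j − d_{j−1} where d_j = dim ker(N^j) (with d_0 = 0). Computing the differences gives [3, 1, 1].
The number of blocks of size exactly k is (#blocks of size ≥ k) − (#blocks of size ≥ k + 1), so the partition is: 2 block(s) of size 1, 1 block(s) of size 3.
In nonincreasing order the block sizes are [3, 1, 1].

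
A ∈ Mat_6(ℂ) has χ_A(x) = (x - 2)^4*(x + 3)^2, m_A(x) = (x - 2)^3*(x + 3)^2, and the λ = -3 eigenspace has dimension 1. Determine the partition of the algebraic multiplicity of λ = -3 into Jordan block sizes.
Block sizes for λ = -3: [2]

Step 1 — from the characteristic polynomial, algebraic multiplicity of λ = -3 is 2. From dim ker(A − (-3)·I) = 1, there are exactly 1 Jordan blocks for λ = -3.
Step 2 — from the minimal polynomial, the factor (x + 3)^2 tells us the largest block for λ = -3 has size 2.
Step 3 — with total size 2, 1 blocks, and largest block 2, the block sizes (in nonincreasing order) are [2].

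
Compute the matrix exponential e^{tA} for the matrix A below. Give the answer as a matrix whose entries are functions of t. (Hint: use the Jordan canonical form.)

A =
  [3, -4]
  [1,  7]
e^{tA} =
  [-2*t*exp(5*t) + exp(5*t), -4*t*exp(5*t)]
  [t*exp(5*t), 2*t*exp(5*t) + exp(5*t)]

Strategy: write A = P · J · P⁻¹ where J is a Jordan canonical form, so e^{tA} = P · e^{tJ} · P⁻¹, and e^{tJ} can be computed block-by-block.

A has Jordan form
J =
  [5, 1]
  [0, 5]
(up to reordering of blocks).

Per-block formulas:
  For a 2×2 Jordan block J_2(5): exp(t · J_2(5)) = e^(5t)·(I + t·N), where N is the 2×2 nilpotent shift.

After assembling e^{tJ} and conjugating by P, we get:

e^{tA} =
  [-2*t*exp(5*t) + exp(5*t), -4*t*exp(5*t)]
  [t*exp(5*t), 2*t*exp(5*t) + exp(5*t)]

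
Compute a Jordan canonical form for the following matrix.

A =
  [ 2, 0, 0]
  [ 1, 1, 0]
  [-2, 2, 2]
J_1(1) ⊕ J_1(2) ⊕ J_1(2)

The characteristic polynomial is
  det(x·I − A) = x^3 - 5*x^2 + 8*x - 4 = (x - 2)^2*(x - 1)

Eigenvalues and multiplicities (the geometric multiplicity of λ is n − rank(A − λI), which equals the number of Jordan blocks for λ):
  λ = 1: algebraic multiplicity = 1, geometric multiplicity = 1
  λ = 2: algebraic multiplicity = 2, geometric multiplicity = 2

Determining the block sizes for each eigenvalue:
  λ = 1: one block (gm = 1), so the single block has size am = 1 → block sizes [1]
  λ = 2: gm = am = 2, so every block has size 1 → block sizes [1, 1]

Assembling the blocks gives a Jordan form
J =
  [1, 0, 0]
  [0, 2, 0]
  [0, 0, 2]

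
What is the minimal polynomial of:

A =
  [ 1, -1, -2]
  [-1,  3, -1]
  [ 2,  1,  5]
x^3 - 9*x^2 + 27*x - 27

The characteristic polynomial is χ_A(x) = (x - 3)^3, so the eigenvalues are known. The minimal polynomial is
  m_A(x) = Π_λ (x − λ)^{k_λ}
where k_λ is the size of the *largest* Jordan block for λ (equivalently, the smallest k with (A − λI)^k v = 0 for every generalised eigenvector v of λ).

  λ = 3: largest Jordan block has size 3, contributing (x − 3)^3

So m_A(x) = (x - 3)^3 = x^3 - 9*x^2 + 27*x - 27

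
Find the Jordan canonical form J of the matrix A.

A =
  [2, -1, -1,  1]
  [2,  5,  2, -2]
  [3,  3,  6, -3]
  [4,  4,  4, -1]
J_2(3) ⊕ J_1(3) ⊕ J_1(3)

The characteristic polynomial is
  det(x·I − A) = x^4 - 12*x^3 + 54*x^2 - 108*x + 81 = (x - 3)^4

Eigenvalues and multiplicities (the geometric multiplicity of λ is n − rank(A − λI), which equals the number of Jordan blocks for λ):
  λ = 3: algebraic multiplicity = 4, geometric multiplicity = 3

Determining the block sizes for each eigenvalue:
  λ = 3: 3 blocks summing to 4 forces exactly one block of size 2 and the rest size 1 → block sizes [2, 1, 1]

Assembling the blocks gives a Jordan form
J =
  [3, 1, 0, 0]
  [0, 3, 0, 0]
  [0, 0, 3, 0]
  [0, 0, 0, 3]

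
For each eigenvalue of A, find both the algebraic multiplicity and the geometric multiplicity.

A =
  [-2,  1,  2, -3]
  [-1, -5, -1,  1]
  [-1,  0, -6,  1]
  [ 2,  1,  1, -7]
λ = -5: alg = 4, geom = 2

Step 1 — factor the characteristic polynomial to read off the algebraic multiplicities:
  χ_A(x) = (x + 5)^4

Step 2 — compute geometric multiplicities via the rank-nullity identity g(λ) = n − rank(A − λI):
  rank(A − (-5)·I) = 2, so dim ker(A − (-5)·I) = n − 2 = 2

Summary:
  λ = -5: algebraic multiplicity = 4, geometric multiplicity = 2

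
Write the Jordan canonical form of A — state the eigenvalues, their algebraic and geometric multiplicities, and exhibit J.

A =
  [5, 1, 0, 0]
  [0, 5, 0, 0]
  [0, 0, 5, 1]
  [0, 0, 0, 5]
J_2(5) ⊕ J_2(5)

The characteristic polynomial is
  det(x·I − A) = x^4 - 20*x^3 + 150*x^2 - 500*x + 625 = (x - 5)^4

Eigenvalues and multiplicities (the geometric multiplicity of λ is n − rank(A − λI), which equals the number of Jordan blocks for λ):
  λ = 5: algebraic multiplicity = 4, geometric multiplicity = 2

Determining the block sizes for each eigenvalue:
  λ = 5: with am = 4 and gm = 2, the partition is not yet determined (e.g. several partitions of 4 into 2 parts exist). Let N = A − (5)·I. Computing rank(N^1) = 2, rank(N^2) = 0; the number of blocks of size ≥ j is rank(N^{j−1}) − rank(N^j), giving [2, 2]. So we have 2 block(s) of size 2 → block sizes [2, 2]

Assembling the blocks gives a Jordan form
J =
  [5, 1, 0, 0]
  [0, 5, 0, 0]
  [0, 0, 5, 1]
  [0, 0, 0, 5]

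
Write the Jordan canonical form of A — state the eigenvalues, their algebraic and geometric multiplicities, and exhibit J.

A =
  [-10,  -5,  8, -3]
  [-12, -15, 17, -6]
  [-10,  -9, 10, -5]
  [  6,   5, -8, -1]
J_3(-4) ⊕ J_1(-4)

The characteristic polynomial is
  det(x·I − A) = x^4 + 16*x^3 + 96*x^2 + 256*x + 256 = (x + 4)^4

Eigenvalues and multiplicities (the geometric multiplicity of λ is n − rank(A − λI), which equals the number of Jordan blocks for λ):
  λ = -4: algebraic multiplicity = 4, geometric multiplicity = 2

Determining the block sizes for each eigenvalue:
  λ = -4: with am = 4 and gm = 2, the partition is not yet determined (e.g. several partitions of 4 into 2 parts exist). Let N = A − (-4)·I. Computing rank(N^1) = 2, rank(N^2) = 1, rank(N^3) = 0; the number of blocks of size ≥ j is rank(N^{j−1}) − rank(N^j), giving [2, 1, 1]. So we have 1 block(s) of size 3, 1 block(s) of size 1 → block sizes [3, 1]

Assembling the blocks gives a Jordan form
J =
  [-4,  1,  0,  0]
  [ 0, -4,  1,  0]
  [ 0,  0, -4,  0]
  [ 0,  0,  0, -4]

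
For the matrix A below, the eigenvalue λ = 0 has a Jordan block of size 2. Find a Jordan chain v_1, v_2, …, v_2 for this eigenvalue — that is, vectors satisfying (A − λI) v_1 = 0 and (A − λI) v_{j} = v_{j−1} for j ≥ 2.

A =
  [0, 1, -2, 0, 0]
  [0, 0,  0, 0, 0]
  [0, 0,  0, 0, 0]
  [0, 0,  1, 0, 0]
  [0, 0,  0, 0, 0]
A Jordan chain for λ = 0 of length 2:
v_1 = (1, 0, 0, 0, 0)ᵀ
v_2 = (0, 1, 0, 0, 0)ᵀ

Let N = A − (0)·I. We want v_2 with N^2 v_2 = 0 but N^1 v_2 ≠ 0; then v_{j-1} := N · v_j for j = 2, …, 2.

Pick v_2 = (0, 1, 0, 0, 0)ᵀ.
Then v_1 = N · v_2 = (1, 0, 0, 0, 0)ᵀ.

Sanity check: (A − (0)·I) v_1 = (0, 0, 0, 0, 0)ᵀ = 0. ✓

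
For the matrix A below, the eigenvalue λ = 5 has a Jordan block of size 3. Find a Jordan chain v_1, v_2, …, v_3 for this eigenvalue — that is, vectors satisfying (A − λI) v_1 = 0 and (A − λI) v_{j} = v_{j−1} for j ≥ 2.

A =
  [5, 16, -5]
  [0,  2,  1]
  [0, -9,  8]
A Jordan chain for λ = 5 of length 3:
v_1 = (-3, 0, 0)ᵀ
v_2 = (16, -3, -9)ᵀ
v_3 = (0, 1, 0)ᵀ

Let N = A − (5)·I. We want v_3 with N^3 v_3 = 0 but N^2 v_3 ≠ 0; then v_{j-1} := N · v_j for j = 3, …, 2.

Pick v_3 = (0, 1, 0)ᵀ.
Then v_2 = N · v_3 = (16, -3, -9)ᵀ.
Then v_1 = N · v_2 = (-3, 0, 0)ᵀ.

Sanity check: (A − (5)·I) v_1 = (0, 0, 0)ᵀ = 0. ✓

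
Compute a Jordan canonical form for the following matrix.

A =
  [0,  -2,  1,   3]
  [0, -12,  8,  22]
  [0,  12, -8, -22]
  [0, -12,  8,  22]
J_2(0) ⊕ J_1(0) ⊕ J_1(2)

The characteristic polynomial is
  det(x·I − A) = x^4 - 2*x^3 = x^3*(x - 2)

Eigenvalues and multiplicities (the geometric multiplicity of λ is n − rank(A − λI), which equals the number of Jordan blocks for λ):
  λ = 0: algebraic multiplicity = 3, geometric multiplicity = 2
  λ = 2: algebraic multiplicity = 1, geometric multiplicity = 1

Determining the block sizes for each eigenvalue:
  λ = 0: 2 blocks summing to 3 forces exactly one block of size 2 and the rest size 1 → block sizes [2, 1]
  λ = 2: one block (gm = 1), so the single block has size am = 1 → block sizes [1]

Assembling the blocks gives a Jordan form
J =
  [0, 1, 0, 0]
  [0, 0, 0, 0]
  [0, 0, 0, 0]
  [0, 0, 0, 2]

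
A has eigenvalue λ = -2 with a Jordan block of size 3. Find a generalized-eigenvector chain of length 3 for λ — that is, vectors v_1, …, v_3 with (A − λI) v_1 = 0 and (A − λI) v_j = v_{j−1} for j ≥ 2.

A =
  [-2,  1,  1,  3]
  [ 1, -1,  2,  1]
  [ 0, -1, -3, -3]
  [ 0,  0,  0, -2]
A Jordan chain for λ = -2 of length 3:
v_1 = (1, 1, -1, 0)ᵀ
v_2 = (0, 1, 0, 0)ᵀ
v_3 = (1, 0, 0, 0)ᵀ

Let N = A − (-2)·I. We want v_3 with N^3 v_3 = 0 but N^2 v_3 ≠ 0; then v_{j-1} := N · v_j for j = 3, …, 2.

Pick v_3 = (1, 0, 0, 0)ᵀ.
Then v_2 = N · v_3 = (0, 1, 0, 0)ᵀ.
Then v_1 = N · v_2 = (1, 1, -1, 0)ᵀ.

Sanity check: (A − (-2)·I) v_1 = (0, 0, 0, 0)ᵀ = 0. ✓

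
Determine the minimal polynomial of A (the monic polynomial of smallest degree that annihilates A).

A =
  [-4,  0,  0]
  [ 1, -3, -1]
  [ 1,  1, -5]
x^2 + 8*x + 16

The characteristic polynomial is χ_A(x) = (x + 4)^3, so the eigenvalues are known. The minimal polynomial is
  m_A(x) = Π_λ (x − λ)^{k_λ}
where k_λ is the size of the *largest* Jordan block for λ (equivalently, the smallest k with (A − λI)^k v = 0 for every generalised eigenvector v of λ).

  λ = -4: largest Jordan block has size 2, contributing (x + 4)^2

So m_A(x) = (x + 4)^2 = x^2 + 8*x + 16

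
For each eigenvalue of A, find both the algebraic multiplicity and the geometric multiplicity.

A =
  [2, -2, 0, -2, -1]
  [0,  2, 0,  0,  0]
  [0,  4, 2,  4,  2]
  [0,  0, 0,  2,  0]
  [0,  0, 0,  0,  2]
λ = 2: alg = 5, geom = 4

Step 1 — factor the characteristic polynomial to read off the algebraic multiplicities:
  χ_A(x) = (x - 2)^5

Step 2 — compute geometric multiplicities via the rank-nullity identity g(λ) = n − rank(A − λI):
  rank(A − (2)·I) = 1, so dim ker(A − (2)·I) = n − 1 = 4

Summary:
  λ = 2: algebraic multiplicity = 5, geometric multiplicity = 4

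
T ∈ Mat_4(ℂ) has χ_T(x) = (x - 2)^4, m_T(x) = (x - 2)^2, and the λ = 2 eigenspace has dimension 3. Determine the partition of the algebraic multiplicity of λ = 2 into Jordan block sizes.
Block sizes for λ = 2: [2, 1, 1]

Step 1 — from the characteristic polynomial, algebraic multiplicity of λ = 2 is 4. From dim ker(T − (2)·I) = 3, there are exactly 3 Jordan blocks for λ = 2.
Step 2 — from the minimal polynomial, the factor (x − 2)^2 tells us the largest block for λ = 2 has size 2.
Step 3 — with total size 4, 3 blocks, and largest block 2, the block sizes (in nonincreasing order) are [2, 1, 1].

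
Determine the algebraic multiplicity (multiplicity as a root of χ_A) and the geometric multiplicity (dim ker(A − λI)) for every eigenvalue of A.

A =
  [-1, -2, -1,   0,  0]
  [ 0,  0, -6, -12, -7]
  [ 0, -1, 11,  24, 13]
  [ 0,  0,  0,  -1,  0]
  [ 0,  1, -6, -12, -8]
λ = -1: alg = 4, geom = 2; λ = 5: alg = 1, geom = 1

Step 1 — factor the characteristic polynomial to read off the algebraic multiplicities:
  χ_A(x) = (x - 5)*(x + 1)^4

Step 2 — compute geometric multiplicities via the rank-nullity identity g(λ) = n − rank(A − λI):
  rank(A − (-1)·I) = 3, so dim ker(A − (-1)·I) = n − 3 = 2
  rank(A − (5)·I) = 4, so dim ker(A − (5)·I) = n − 4 = 1

Summary:
  λ = -1: algebraic multiplicity = 4, geometric multiplicity = 2
  λ = 5: algebraic multiplicity = 1, geometric multiplicity = 1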